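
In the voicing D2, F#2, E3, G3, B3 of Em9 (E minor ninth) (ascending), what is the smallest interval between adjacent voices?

m3

Adjacent intervals: D2→F#2 = major third; F#2→E3 = minor seventh; E3→G3 = minor third; G3→B3 = major third.
The smallest is E3 to G3, a minor third (3 semitones).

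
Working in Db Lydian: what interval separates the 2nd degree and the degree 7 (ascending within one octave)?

M6

Spelling Db Lydian: Db Eb F G Ab Bb C.
2nd degree = Eb; scale degree 7 = C.
Counting 6 letters and 9 half steps from Eb gives a major sixth.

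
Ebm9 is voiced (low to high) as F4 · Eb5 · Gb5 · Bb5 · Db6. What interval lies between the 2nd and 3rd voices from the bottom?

Those voices are Eb5 and Gb5.
Eb up to Gb is 3 semitones, a half step narrower than a major third, so the interval is minor.

minor 3rd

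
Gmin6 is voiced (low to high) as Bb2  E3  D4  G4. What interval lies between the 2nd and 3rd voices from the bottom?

minor seventh

Those voices are E3 and D4.
7 letter names make it a seventh; at 10 semitones (a half step narrower than major) the quality is minor.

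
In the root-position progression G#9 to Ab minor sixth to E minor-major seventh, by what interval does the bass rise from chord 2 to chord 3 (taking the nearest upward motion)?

The roots are Ab and E.
Ab up to E is 8 semitones, a half step wider than a perfect fifth, so the interval is augmented.

A5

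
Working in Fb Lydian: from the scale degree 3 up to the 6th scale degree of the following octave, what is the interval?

P11

The scale runs Fb Gb Ab Bb Cb Db Eb.
Scale degree 3 = Ab; 6th scale degree (up an octave) = Db.
From Ab to Db is 17 semitones, exactly the perfect eleventh.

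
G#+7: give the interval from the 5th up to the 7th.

diminished 3rd

Spelling the chord: G#–B#–D##–F#.
That puts D## below F#.
D## up to F# is 2 semitones, a whole step narrower than a major third, so the interval is diminished.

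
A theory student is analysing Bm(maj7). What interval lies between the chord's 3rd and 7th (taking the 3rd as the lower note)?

Spelling the chord: B D F# A#.
3rd = D; 7th = A#.
D up to A# is 8 semitones, a half step wider than a perfect fifth, so the interval is augmented.

augmented fifth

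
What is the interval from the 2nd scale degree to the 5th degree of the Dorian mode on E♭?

The scale runs E♭ F G♭ A♭ B♭ C D♭.
The 2nd scale degree is F and the scale degree 5 is B♭.
From F to B♭ is 5 semitones, exactly the perfect fourth.

perfect fourth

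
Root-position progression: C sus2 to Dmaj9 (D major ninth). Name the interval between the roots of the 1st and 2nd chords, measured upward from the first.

The roots are C and D.
C up to D spans 2 letter names and 2 semitones — a major second.

major second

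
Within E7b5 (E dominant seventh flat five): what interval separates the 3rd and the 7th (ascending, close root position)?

E dominant seventh flat five is spelled E–G#–Bb–D.
That puts G# below D.
G# up to D is 6 semitones, a half step narrower than a perfect fifth, so the interval is diminished.
That tritone between 3rd and 7th is what gives the dominant seventh its pull toward resolution.

diminished fifth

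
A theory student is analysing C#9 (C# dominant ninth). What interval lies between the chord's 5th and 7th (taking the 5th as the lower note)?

Spelling the chord: C#–E#–G#–B–D#.
5th = G#; 7th = B.
3 letter names make it a third; at 3 semitones (a half step narrower than major) the quality is minor.

minor third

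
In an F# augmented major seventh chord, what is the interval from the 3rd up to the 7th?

F#maj7#5 is spelled F#-A#-C##-E#.
3rd = A#; 7th = E#.
Counting 5 letters and 7 half steps from A# gives a perfect fifth.

perfect fifth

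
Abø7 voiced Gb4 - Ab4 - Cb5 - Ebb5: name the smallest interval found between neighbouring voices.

major second

Adjacent intervals: Gb4→Ab4 = major second; Ab4→Cb5 = minor third; Cb5→Ebb5 = minor third.
The smallest is Gb4 to Ab4, a major second (2 semitones).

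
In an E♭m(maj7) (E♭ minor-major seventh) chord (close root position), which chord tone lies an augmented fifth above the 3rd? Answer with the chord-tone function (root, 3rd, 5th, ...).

The chord tones of E♭mM7 are E♭–G♭–B♭–D.
The 3rd is G♭. An augmented fifth above G♭ is D.
D is the chord's 7th.

7th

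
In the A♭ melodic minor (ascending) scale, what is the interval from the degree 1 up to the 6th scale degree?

A♭ melodic minor: A♭ B♭ C♭ D♭ E♭ F G.
Degree 1 = A♭; 6th degree = F.
From A♭ to F is 9 semitones, exactly the major sixth.

major 6th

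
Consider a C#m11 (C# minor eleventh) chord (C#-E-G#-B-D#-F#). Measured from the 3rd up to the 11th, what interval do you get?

3rd = E; 11th = F#.
From E to F# is 14 semitones, exactly the major ninth.

M9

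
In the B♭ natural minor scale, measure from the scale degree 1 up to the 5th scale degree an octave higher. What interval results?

The scale runs B♭ C D♭ E♭ F G♭ A♭.
That puts B♭ below F.
Counting 12 letters and 19 half steps from B♭ gives a perfect twelfth.

P12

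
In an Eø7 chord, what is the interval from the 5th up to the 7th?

major third

Spelling the chord: E, G, Bb, D.
That puts Bb below D.
Counting 3 letters and 4 half steps from Bb gives a major third.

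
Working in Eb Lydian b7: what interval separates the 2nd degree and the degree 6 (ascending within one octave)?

perfect fifth

Spelling Eb Lydian b7: Eb F G A Bb C Db.
So we need the interval from F up to C.
From F to C is 7 semitones, exactly the perfect fifth.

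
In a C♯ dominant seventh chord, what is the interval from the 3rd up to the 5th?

Spelling the chord: C♯, E♯, G♯, B.
So we need the interval from E♯ up to G♯.
E♯ up to G♯ is 3 semitones, a half step narrower than a major third, so the interval is minor.

minor 3rd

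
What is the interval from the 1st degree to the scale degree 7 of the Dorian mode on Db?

Spelling the Dorian mode on Db: Db Eb Fb Gb Ab Bb Cb.
1st degree = Db; 7th degree = Cb.
From Db to Cb: 10 semitones over a seventh = minor.

m7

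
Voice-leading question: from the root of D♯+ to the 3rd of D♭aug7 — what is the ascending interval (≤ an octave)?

The root of D♯+ is D♯; the 3rd of D♭aug7 is F.
3 letter names make it a third; at 2 semitones (a whole step narrower than major) the quality is diminished.

d3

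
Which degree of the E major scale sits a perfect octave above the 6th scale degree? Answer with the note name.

The scale is E F# G# A B C# D#.
The 6th scale degree is C#; a perfect octave above that is C# — scale degree 6.

C#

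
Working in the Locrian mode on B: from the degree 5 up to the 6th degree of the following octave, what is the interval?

Spelling the Locrian mode on B: B C D E F G A.
That puts F below G.
Counting 9 letters and 14 half steps from F gives a major ninth.

major ninth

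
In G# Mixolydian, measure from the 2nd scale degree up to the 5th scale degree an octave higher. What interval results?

perfect eleventh

G# mixolydian: G# A# B# C# D# E# F#.
So we need the interval from A# up to D#.
A# up to D# spans 11 letter names and 17 semitones — a perfect eleventh.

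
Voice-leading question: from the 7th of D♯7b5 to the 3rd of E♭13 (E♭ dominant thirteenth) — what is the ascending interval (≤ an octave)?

D♯7b5 has C♯ as its 7th, and E♭13 (E♭ dominant thirteenth) has G as its 3rd.
From C♯ to G: 6 semitones over a fifth = diminished.

diminished fifth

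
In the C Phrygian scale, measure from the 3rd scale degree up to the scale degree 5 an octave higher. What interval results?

The scale runs C D♭ E♭ F G A♭ B♭.
3rd scale degree = E♭; 5th scale degree (up an octave) = G.
E♭ up to G spans 10 letter names and 16 semitones — a major tenth.

major tenth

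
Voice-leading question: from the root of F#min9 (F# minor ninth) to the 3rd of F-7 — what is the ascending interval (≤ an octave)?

diminished third

F#min9 (F# minor ninth) has F# as its root, and F-7 has Ab as its 3rd.
F# up to Ab is 2 semitones, a whole step narrower than a major third, so the interval is diminished.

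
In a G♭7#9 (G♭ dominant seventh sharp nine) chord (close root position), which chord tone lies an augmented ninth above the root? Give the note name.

A

G♭7#9: G♭ B♭ D♭ F♭ A.
The root is G♭. An augmented ninth above G♭ is A.
A is the chord's 9th.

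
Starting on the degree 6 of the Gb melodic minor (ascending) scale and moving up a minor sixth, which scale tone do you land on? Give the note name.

Cb

The scale is Gb Ab Bbb Cb Db Eb F.
The degree 6 is Eb; a minor sixth above that is Cb — scale degree 4.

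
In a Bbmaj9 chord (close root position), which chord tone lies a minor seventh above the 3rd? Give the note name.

Bbmaj9 (Bb major ninth) is spelled Bb–D–F–A–C.
The 3rd is D. A minor seventh above D is C.
C is the chord's 9th.

C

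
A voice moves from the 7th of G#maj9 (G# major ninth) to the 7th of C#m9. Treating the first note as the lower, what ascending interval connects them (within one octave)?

diminished 4th

G#maj9 (G# major ninth) has F## as its 7th, and C#m9 has B as its 7th.
4 letter names make it a fourth; at 4 semitones (a half step narrower than perfect) the quality is diminished.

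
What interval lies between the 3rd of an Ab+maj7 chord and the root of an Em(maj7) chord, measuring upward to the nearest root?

major third

Ab+maj7 has C as its 3rd, and Em(maj7) has E as its root.
From C to E is 4 semitones, exactly the major third.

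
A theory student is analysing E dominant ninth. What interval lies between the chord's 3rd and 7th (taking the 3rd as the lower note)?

E dominant ninth: E-G#-B-D-F#.
That puts G# below D.
G# up to D is 6 semitones, a half step narrower than a perfect fifth, so the interval is diminished.
That tritone between 3rd and 7th is what gives the dominant seventh its pull toward resolution.

diminished 5th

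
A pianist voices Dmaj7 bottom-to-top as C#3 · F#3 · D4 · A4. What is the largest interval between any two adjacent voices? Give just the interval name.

Adjacent intervals: C#3→F#3 = perfect fourth; F#3→D4 = minor sixth; D4→A4 = perfect fifth.
The largest is F#3 to D4, a minor sixth (8 semitones).

minor sixth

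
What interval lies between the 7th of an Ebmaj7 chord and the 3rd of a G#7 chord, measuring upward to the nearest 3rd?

Ebmaj7 has D as its 7th, and G#7 has B# as its 3rd.
From D to B#: 10 semitones over a sixth = augmented.

augmented 6th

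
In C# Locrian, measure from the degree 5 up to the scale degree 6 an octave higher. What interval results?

The scale runs C# D E F# G A B.
The degree 5 is G and the degree 6 (up an octave) is A.
From G to A is 14 semitones, exactly the major ninth.

major 9th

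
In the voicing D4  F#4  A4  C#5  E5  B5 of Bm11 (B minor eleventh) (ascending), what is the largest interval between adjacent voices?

Adjacent intervals: D4→F#4 = major third; F#4→A4 = minor third; A4→C#5 = major third; C#5→E5 = minor third; E5→B5 = perfect fifth.
The largest is E5 to B5, a perfect fifth (7 semitones).

P5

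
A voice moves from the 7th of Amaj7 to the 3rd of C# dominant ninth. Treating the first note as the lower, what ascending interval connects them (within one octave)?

major 6th

The 7th of Amaj7 is G#; the 3rd of C# dominant ninth is E#.
Counting 6 letters and 9 half steps from G# gives a major sixth.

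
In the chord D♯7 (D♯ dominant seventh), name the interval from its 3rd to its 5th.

minor third

Spelling the chord: D♯ F𝄪 A♯ C♯.
The 3rd is F𝄪 and the 5th is A♯.
F𝄪 up to A♯ is 3 semitones, a half step narrower than a major third, so the interval is minor.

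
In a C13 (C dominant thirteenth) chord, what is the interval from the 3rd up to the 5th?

The chord tones of C13 are C E G B♭ D A.
The 3rd is E and the 5th is G.
E up to G is 3 semitones, a half step narrower than a major third, so the interval is minor.

minor 3rd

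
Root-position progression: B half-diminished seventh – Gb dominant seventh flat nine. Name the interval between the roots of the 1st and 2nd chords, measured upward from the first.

d6

The roots are B and Gb.
From B to Gb: 7 semitones over a sixth = diminished.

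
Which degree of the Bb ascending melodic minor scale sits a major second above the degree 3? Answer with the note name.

Eb

The scale is Bb C Db Eb F G A.
The degree 3 is Db; a major second above that is Eb — scale degree 4.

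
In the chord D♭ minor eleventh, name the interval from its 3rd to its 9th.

D♭m11 (D♭ minor eleventh) is spelled D♭–F♭–A♭–C♭–E♭–G♭.
3rd = F♭; 9th = E♭.
F♭ up to E♭ spans 7 letter names and 11 semitones — a major seventh.

major 7th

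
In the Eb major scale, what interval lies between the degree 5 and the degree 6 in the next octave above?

The scale runs Eb F G Ab Bb C D.
The degree 5 is Bb and the 6th scale degree (up an octave) is C.
Bb up to C spans 9 letter names and 14 semitones — a major ninth.

major ninth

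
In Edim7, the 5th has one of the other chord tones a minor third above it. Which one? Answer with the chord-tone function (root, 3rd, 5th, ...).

7th

E diminished seventh: E–G–B♭–D♭.
The 5th is B♭. A minor third above B♭ is D♭.
D♭ is the chord's 7th.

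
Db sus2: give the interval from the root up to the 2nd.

Dbsus2: Db-Eb-Ab.
So we need the interval from Db up to Eb.
Db up to Eb spans 2 letter names and 2 semitones — a major second.

M2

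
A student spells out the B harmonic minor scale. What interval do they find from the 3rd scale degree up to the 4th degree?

major second

The scale runs B C# D E F# G A#.
The 3rd scale degree is D and the scale degree 4 is E.
D up to E spans 2 letter names and 2 semitones — a major second.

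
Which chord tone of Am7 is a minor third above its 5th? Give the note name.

G

The chord tones of Amin7 are A–C–E–G.
The 5th is E. A minor third above E is G.
G is the chord's 7th.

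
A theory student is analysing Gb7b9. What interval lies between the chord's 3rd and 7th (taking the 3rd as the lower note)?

diminished fifth

Gb7b9 is spelled Gb Bb Db Fb Abb.
That puts Bb below Fb.
Bb up to Fb is 6 semitones, a half step narrower than a perfect fifth, so the interval is diminished.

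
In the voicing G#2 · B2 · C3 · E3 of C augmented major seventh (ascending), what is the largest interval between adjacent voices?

major third

Adjacent intervals: G#2→B2 = minor third; B2→C3 = minor second; C3→E3 = major third.
The largest is C3 to E3, a major third (4 semitones).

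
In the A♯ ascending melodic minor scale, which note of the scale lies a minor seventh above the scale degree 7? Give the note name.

F##

The scale is A♯ B♯ C♯ D♯ E♯ F𝄪 G𝄪.
The scale degree 7 is G𝄪; a minor seventh above that is F𝄪 — scale degree 6.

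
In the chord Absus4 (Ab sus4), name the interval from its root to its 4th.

Spelling the chord: Ab-Db-Eb.
That puts Ab below Db.
Counting 4 letters and 5 half steps from Ab gives a perfect fourth.

perfect fourth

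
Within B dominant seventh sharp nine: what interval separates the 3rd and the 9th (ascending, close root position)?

B7#9 (B dominant seventh sharp nine) is spelled B-D#-F#-A-C##.
The 3rd is D# and the 9th is C##.
Counting 7 letters and 11 half steps from D# gives a major seventh.

major seventh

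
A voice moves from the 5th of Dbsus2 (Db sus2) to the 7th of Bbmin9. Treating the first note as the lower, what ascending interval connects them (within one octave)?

The 5th of Dbsus2 (Db sus2) is Ab; the 7th of Bbmin9 is Ab.
From Ab to Ab is 0 semitones, exactly the perfect unison.

perfect 1st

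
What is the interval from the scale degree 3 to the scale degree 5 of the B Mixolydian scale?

Spelling the B Mixolydian scale: B C# D# E F# G# A.
Scale degree 3 = D#; degree 5 = F#.
3 letter names make it a third; at 3 semitones (a half step narrower than major) the quality is minor.

minor third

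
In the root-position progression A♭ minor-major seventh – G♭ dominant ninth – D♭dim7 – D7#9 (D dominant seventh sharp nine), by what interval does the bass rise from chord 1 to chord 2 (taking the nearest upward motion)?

The roots are A♭ and G♭.
A♭ up to G♭ is 10 semitones, a half step narrower than a major seventh, so the interval is minor.

minor seventh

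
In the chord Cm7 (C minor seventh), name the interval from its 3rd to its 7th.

perfect fifth

Spelling the chord: C Eb G Bb.
The 3rd is Eb and the 7th is Bb.
Eb up to Bb spans 5 letter names and 7 semitones — a perfect fifth.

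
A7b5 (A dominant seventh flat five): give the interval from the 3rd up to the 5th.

diminished third

The chord tones of A7b5 are A–C#–Eb–G.
That puts C# below Eb.
C# up to Eb is 2 semitones, a whole step narrower than a major third, so the interval is diminished.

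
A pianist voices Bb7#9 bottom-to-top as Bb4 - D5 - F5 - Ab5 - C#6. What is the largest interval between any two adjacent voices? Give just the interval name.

A3

Adjacent intervals: Bb4→D5 = major third; D5→F5 = minor third; F5→Ab5 = minor third; Ab5→C#6 = augmented third.
The largest is Ab5 to C#6, an augmented third (5 semitones).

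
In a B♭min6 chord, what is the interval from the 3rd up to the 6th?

augmented 4th

Spelling the chord: B♭–D♭–F–G.
That puts D♭ below G.
D♭ up to G is 6 semitones, a half step wider than a perfect fourth, so the interval is augmented.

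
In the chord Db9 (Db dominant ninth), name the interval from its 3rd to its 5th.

Db9: Db, F, Ab, Cb, Eb.
3rd = F; 5th = Ab.
F up to Ab is 3 semitones, a half step narrower than a major third, so the interval is minor.

m3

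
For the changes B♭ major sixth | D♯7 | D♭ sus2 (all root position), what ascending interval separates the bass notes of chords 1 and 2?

augmented third

The roots are B♭ and D♯.
From B♭ to D♯: 5 semitones over a third = augmented.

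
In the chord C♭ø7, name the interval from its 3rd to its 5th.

C♭ half-diminished seventh is spelled C♭, E𝄫, G𝄫, B𝄫.
The 3rd is E𝄫 and the 5th is G𝄫.
From E𝄫 to G𝄫: 3 semitones over a third = minor.

minor 3rd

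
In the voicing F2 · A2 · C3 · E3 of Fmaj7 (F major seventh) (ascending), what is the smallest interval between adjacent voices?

Adjacent intervals: F2→A2 = major third; A2→C3 = minor third; C3→E3 = major third.
The smallest is A2 to C3, a minor third (3 semitones).

minor third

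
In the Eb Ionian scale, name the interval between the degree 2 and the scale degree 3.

The scale runs Eb F G Ab Bb C D.
Degree 2 = F; scale degree 3 = G.
From F to G is 2 semitones, exactly the major second.

major 2nd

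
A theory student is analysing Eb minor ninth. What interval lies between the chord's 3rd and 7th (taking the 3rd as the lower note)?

The chord tones of Ebmin9 are Eb-Gb-Bb-Db-F.
That puts Gb below Db.
From Gb to Db is 7 semitones, exactly the perfect fifth.

P5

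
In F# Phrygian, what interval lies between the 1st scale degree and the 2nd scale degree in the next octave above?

The scale runs F# G A B C# D E.
1st scale degree = F#; degree 2 (up an octave) = G.
F# up to G is 13 semitones, a half step narrower than a major ninth, so the interval is minor.

minor ninth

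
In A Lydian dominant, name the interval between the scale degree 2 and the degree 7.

The scale runs A B C# D# E F# G.
So we need the interval from B up to G.
B up to G is 8 semitones, a half step narrower than a major sixth, so the interval is minor.

m6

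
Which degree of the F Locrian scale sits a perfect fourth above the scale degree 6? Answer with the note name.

The scale is F Gb Ab Bb Cb Db Eb.
The scale degree 6 is Db; a perfect fourth above that is Gb — scale degree 2.

Gb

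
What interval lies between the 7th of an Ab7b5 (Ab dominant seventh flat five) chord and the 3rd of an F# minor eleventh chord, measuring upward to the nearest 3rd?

Ab7b5 (Ab dominant seventh flat five) has Gb as its 7th, and F# minor eleventh has A as its 3rd.
From Gb to A: 3 semitones over a second = augmented.

augmented 2nd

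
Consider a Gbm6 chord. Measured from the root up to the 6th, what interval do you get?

Spelling the chord: Gb, Bbb, Db, Eb.
That puts Gb below Eb.
Counting 6 letters and 9 half steps from Gb gives a major sixth.

major 6th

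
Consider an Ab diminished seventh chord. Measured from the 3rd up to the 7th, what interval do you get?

diminished 5th

Abdim7 (Ab diminished seventh) is spelled Ab–Cb–Ebb–Gbb.
That puts Cb below Gbb.
Cb up to Gbb is 6 semitones, a half step narrower than a perfect fifth, so the interval is diminished.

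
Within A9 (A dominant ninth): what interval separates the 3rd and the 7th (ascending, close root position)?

diminished fifth

A dominant ninth: A C# E G B.
The 3rd is C# and the 7th is G.
5 letter names make it a fifth; at 6 semitones (a half step narrower than perfect) the quality is diminished.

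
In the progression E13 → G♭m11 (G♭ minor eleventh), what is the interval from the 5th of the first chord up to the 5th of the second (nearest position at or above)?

diminished 3rd

The 5th of E13 is B; the 5th of G♭m11 (G♭ minor eleventh) is D♭.
From B to D♭: 2 semitones over a third = diminished.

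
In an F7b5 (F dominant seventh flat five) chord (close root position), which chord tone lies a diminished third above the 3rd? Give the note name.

Spelling the chord: F A Cb Eb.
The 3rd is A. A diminished third above A is Cb.
Cb is the chord's 5th.

Cb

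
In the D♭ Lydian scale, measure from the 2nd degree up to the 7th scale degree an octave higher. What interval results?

major thirteenth

Spelling the D♭ Lydian scale: D♭ E♭ F G A♭ B♭ C.
2nd degree = E♭; 7th scale degree (up an octave) = C.
E♭ up to C spans 13 letter names and 21 semitones — a major thirteenth.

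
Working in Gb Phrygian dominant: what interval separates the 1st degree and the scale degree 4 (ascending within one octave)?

Gb phrygian dominant: Gb Abb Bb Cb Db Ebb Fb.
So we need the interval from Gb up to Cb.
Gb up to Cb spans 4 letter names and 5 semitones — a perfect fourth.

perfect fourth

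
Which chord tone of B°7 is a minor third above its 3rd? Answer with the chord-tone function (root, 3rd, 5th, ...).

5th

The chord tones of B°7 are B-D-F-Ab.
The 3rd is D. A minor third above D is F.
F is the chord's 5th.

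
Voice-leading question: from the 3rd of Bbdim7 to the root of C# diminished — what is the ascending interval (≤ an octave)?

Bbdim7 has Db as its 3rd, and C# diminished has C# as its root.
From Db to C#: 12 semitones over a seventh = augmented.

augmented seventh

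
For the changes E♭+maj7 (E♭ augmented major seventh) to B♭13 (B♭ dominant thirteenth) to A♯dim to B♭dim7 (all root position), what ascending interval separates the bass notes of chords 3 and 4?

d2

The roots are A♯ and B♭.
A♯ up to B♭ is 0 semitones, a whole step narrower than a major second, so the interval is diminished.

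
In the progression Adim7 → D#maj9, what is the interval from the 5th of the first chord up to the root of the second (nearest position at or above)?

augmented 7th

The 5th of Adim7 is Eb; the root of D#maj9 is D#.
7 letter names make it a seventh; at 12 semitones (a half step wider than major) the quality is augmented.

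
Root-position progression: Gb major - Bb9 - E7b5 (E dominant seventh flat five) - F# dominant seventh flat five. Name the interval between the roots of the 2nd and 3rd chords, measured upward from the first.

The roots are Bb and E.
4 letter names make it a fourth; at 6 semitones (a half step wider than perfect) the quality is augmented.

augmented fourth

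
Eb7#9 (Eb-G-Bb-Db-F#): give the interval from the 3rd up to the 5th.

The 3rd is G and the 5th is Bb.
G up to Bb is 3 semitones, a half step narrower than a major third, so the interval is minor.

m3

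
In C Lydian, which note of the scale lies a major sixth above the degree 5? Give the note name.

The scale is C D E F# G A B.
The degree 5 is G; a major sixth above that is E — scale degree 3.

E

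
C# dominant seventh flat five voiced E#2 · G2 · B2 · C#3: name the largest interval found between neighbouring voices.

major 3rd

Adjacent intervals: E#2→G2 = diminished third; G2→B2 = major third; B2→C#3 = major second.
The largest is G2 to B2, a major third (4 semitones).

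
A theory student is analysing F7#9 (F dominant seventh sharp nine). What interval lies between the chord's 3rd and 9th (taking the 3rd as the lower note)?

F dominant seventh sharp nine is spelled F-A-C-Eb-G#.
The 3rd is A and the 9th is G#.
A up to G# spans 7 letter names and 11 semitones — a major seventh.

M7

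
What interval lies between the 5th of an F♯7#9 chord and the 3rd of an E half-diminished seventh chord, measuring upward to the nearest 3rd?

F♯7#9 has C♯ as its 5th, and E half-diminished seventh has G as its 3rd.
C♯ up to G is 6 semitones, a half step narrower than a perfect fifth, so the interval is diminished.

diminished fifth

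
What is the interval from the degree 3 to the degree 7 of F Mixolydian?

Spelling F Mixolydian: F G A B♭ C D E♭.
That puts A below E♭.
5 letter names make it a fifth; at 6 semitones (a half step narrower than perfect) the quality is diminished.

d5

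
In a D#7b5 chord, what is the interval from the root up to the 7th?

minor seventh

Spelling the chord: D# F## A C#.
So we need the interval from D# up to C#.
From D# to C#: 10 semitones over a seventh = minor.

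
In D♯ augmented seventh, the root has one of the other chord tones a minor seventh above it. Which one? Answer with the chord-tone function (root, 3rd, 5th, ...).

The chord tones of D♯aug7 are D♯–F𝄪–A𝄪–C♯.
The root is D♯. A minor seventh above D♯ is C♯.
C♯ is the chord's 7th.

7th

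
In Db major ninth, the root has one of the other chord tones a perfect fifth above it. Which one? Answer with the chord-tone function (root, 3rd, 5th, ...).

5th

The chord tones of Dbmaj9 are Db, F, Ab, C, Eb.
The root is Db. A perfect fifth above Db is Ab.
Ab is the chord's 5th.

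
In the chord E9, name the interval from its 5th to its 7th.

E9 (E dominant ninth): E G# B D F#.
The 5th is B and the 7th is D.
From B to D: 3 semitones over a third = minor.

minor third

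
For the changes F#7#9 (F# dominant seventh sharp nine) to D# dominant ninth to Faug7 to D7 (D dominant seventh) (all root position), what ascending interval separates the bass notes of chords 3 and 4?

major sixth

The roots are F and D.
Counting 6 letters and 9 half steps from F gives a major sixth.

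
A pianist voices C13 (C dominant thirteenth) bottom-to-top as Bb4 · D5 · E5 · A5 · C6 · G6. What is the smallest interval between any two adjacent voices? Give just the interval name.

Adjacent intervals: Bb4→D5 = major third; D5→E5 = major second; E5→A5 = perfect fourth; A5→C6 = minor third; C6→G6 = perfect fifth.
The smallest is D5 to E5, a major second (2 semitones).

major second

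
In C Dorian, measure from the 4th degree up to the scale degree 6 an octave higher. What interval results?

major tenth

C dorian: C D Eb F G A Bb.
The 4th degree is F and the scale degree 6 (up an octave) is A.
F up to A spans 10 letter names and 16 semitones — a major tenth.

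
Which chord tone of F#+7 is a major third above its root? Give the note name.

F# augmented seventh is spelled F# A# C## E.
The root is F#. A major third above F# is A#.
A# is the chord's 3rd.

A#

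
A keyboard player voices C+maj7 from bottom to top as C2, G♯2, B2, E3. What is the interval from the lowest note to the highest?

The outer voices are C2 and E3.
Counting 10 letters and 16 half steps from C gives a major tenth.

major 10th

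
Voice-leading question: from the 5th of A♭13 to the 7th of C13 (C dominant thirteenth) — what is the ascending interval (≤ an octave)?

perfect 5th

The 5th of A♭13 is E♭; the 7th of C13 (C dominant thirteenth) is B♭.
From E♭ to B♭ is 7 semitones, exactly the perfect fifth.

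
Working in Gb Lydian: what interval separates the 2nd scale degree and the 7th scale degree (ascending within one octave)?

The scale runs Gb Ab Bb C Db Eb F.
2nd scale degree = Ab; 7th scale degree = F.
Ab up to F spans 6 letter names and 9 semitones — a major sixth.

M6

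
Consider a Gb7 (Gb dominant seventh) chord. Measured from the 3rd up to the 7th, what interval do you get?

Gb7 (Gb dominant seventh) is spelled Gb–Bb–Db–Fb.
3rd = Bb; 7th = Fb.
From Bb to Fb: 6 semitones over a fifth = diminished.
That tritone between 3rd and 7th is what gives the dominant seventh its pull toward resolution.

diminished 5th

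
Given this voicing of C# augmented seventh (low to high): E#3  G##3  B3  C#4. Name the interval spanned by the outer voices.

minor sixth

The outer voices are E#3 and C#4.
E# up to C# is 8 semitones, a half step narrower than a major sixth, so the interval is minor.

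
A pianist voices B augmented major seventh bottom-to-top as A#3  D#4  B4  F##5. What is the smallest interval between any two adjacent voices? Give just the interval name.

perfect 4th

Adjacent intervals: A#3→D#4 = perfect fourth; D#4→B4 = minor sixth; B4→F##5 = augmented fifth.
The smallest is A#3 to D#4, a perfect fourth (5 semitones).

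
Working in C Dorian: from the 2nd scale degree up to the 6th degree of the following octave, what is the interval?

C dorian: C D Eb F G A Bb.
The 2nd scale degree is D and the 6th scale degree (up an octave) is A.
D up to A spans 12 letter names and 19 semitones — a perfect twelfth.

perfect twelfth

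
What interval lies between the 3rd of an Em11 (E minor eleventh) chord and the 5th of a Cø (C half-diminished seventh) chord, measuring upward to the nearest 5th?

diminished octave

The 3rd of Em11 (E minor eleventh) is G; the 5th of Cø (C half-diminished seventh) is Gb.
G up to Gb is 11 semitones, a half step narrower than a perfect octave, so the interval is diminished.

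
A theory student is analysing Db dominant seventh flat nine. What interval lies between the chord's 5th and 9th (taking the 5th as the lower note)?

diminished fifth

The chord tones of Db7b9 are Db, F, Ab, Cb, Ebb.
So we need the interval from Ab up to Ebb.
From Ab to Ebb: 6 semitones over a fifth = diminished.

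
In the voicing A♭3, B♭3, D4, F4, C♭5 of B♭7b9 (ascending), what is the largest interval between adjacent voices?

diminished fifth

Adjacent intervals: A♭3→B♭3 = major second; B♭3→D4 = major third; D4→F4 = minor third; F4→C♭5 = diminished fifth.
The largest is F4 to C♭5, a diminished fifth (6 semitones).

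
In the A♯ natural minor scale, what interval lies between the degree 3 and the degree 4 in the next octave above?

major ninth

Spelling the A♯ natural minor scale: A♯ B♯ C♯ D♯ E♯ F♯ G♯.
The degree 3 is C♯ and the 4th scale degree (up an octave) is D♯.
From C♯ to D♯ is 14 semitones, exactly the major ninth.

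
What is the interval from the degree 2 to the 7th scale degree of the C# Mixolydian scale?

minor sixth

C# mixolydian: C# D# E# F# G# A# B.
The degree 2 is D# and the scale degree 7 is B.
D# up to B is 8 semitones, a half step narrower than a major sixth, so the interval is minor.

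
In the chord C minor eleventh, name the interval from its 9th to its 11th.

Cm11: C–E♭–G–B♭–D–F.
The 9th is D and the 11th is F.
From D to F: 3 semitones over a third = minor.

minor 3rd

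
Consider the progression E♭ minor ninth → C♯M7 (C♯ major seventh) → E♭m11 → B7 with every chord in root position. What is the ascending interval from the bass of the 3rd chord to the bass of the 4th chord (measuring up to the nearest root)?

augmented fifth

The roots are E♭ and B.
E♭ up to B is 8 semitones, a half step wider than a perfect fifth, so the interval is augmented.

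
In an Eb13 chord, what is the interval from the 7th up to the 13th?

major seventh

Spelling the chord: Eb G Bb Db F C.
The 7th is Db and the 13th is C.
Db up to C spans 7 letter names and 11 semitones — a major seventh.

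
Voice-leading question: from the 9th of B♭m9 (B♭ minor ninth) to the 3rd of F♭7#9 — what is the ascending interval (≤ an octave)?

B♭m9 (B♭ minor ninth) has C as its 9th, and F♭7#9 has A♭ as its 3rd.
6 letter names make it a sixth; at 8 semitones (a half step narrower than major) the quality is minor.

minor sixth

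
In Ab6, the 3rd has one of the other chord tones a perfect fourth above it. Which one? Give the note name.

F

Spelling the chord: Ab-C-Eb-F.
The 3rd is C. A perfect fourth above C is F.
F is the chord's 6th.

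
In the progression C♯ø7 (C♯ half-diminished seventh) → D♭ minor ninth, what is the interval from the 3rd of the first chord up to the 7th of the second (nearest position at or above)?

diminished 6th

C♯ø7 (C♯ half-diminished seventh) has E as its 3rd, and D♭ minor ninth has C♭ as its 7th.
E up to C♭ is 7 semitones, a whole step narrower than a major sixth, so the interval is diminished.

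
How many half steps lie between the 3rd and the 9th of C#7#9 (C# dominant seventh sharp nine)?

C#7#9 is spelled C# E# G# B D##.
E# to D## is a major seventh: 11 semitones.

11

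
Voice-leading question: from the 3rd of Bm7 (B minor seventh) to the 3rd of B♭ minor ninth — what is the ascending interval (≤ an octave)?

diminished 8th

Bm7 (B minor seventh) has D as its 3rd, and B♭ minor ninth has D♭ as its 3rd.
8 letter names make it an octave; at 11 semitones (a half step narrower than perfect) the quality is diminished.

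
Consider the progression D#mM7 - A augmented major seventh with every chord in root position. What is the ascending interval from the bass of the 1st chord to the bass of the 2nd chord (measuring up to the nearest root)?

d5

The roots are D# and A.
From D# to A: 6 semitones over a fifth = diminished.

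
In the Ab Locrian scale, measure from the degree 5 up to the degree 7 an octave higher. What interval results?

M10

Ab locrian: Ab Bbb Cb Db Ebb Fb Gb.
The degree 5 is Ebb and the scale degree 7 (up an octave) is Gb.
Ebb up to Gb spans 10 letter names and 16 semitones — a major tenth.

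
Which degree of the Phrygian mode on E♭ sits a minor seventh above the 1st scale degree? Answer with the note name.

Db

The scale is E♭ F♭ G♭ A♭ B♭ C♭ D♭.
The 1st scale degree is E♭; a minor seventh above that is D♭ — scale degree 7.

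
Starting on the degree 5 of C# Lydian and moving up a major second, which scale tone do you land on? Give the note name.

The scale is C# D# E# F## G# A# B#.
The degree 5 is G#; a major second above that is A# — scale degree 6.

A#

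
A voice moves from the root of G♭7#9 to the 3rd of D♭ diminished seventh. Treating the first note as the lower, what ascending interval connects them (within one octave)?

m7

The root of G♭7#9 is G♭; the 3rd of D♭ diminished seventh is F♭.
7 letter names make it a seventh; at 10 semitones (a half step narrower than major) the quality is minor.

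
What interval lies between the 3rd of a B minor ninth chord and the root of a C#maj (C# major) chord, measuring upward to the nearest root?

The 3rd of B minor ninth is D; the root of C#maj (C# major) is C#.
From D to C# is 11 semitones, exactly the major seventh.

major seventh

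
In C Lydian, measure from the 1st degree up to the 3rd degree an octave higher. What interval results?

major 10th

C lydian: C D E F# G A B.
That puts C below E.
From C to E is 16 semitones, exactly the major tenth.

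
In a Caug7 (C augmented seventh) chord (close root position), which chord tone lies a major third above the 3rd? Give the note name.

G#

Caug7 (C augmented seventh) is spelled C-E-G#-Bb.
The 3rd is E. A major third above E is G#.
G# is the chord's 5th.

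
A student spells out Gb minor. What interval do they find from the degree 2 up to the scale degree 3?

Gb natural minor: Gb Ab Bbb Cb Db Ebb Fb.
The degree 2 is Ab and the 3rd degree is Bbb.
2 letter names make it a second; at 1 semitone (a half step narrower than major) the quality is minor.

minor second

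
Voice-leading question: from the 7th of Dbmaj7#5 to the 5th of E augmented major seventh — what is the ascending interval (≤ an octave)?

Dbmaj7#5 has C as its 7th, and E augmented major seventh has B# as its 5th.
C up to B# is 12 semitones, a half step wider than a major seventh, so the interval is augmented.

A7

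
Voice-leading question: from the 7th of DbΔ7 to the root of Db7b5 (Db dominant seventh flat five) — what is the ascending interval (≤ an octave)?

minor 2nd

The 7th of DbΔ7 is C; the root of Db7b5 (Db dominant seventh flat five) is Db.
From C to Db: 1 semitone over a second = minor.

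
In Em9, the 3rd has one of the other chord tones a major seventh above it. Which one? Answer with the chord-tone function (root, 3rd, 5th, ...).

E minor ninth is spelled E, G, B, D, F#.
The 3rd is G. A major seventh above G is F#.
F# is the chord's 9th.

9th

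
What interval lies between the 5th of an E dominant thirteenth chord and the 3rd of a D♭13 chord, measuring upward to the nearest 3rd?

d5

E dominant thirteenth has B as its 5th, and D♭13 has F as its 3rd.
From B to F: 6 semitones over a fifth = diminished.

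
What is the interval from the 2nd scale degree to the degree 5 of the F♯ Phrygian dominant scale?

augmented fourth

F♯ phrygian dominant: F♯ G A♯ B C♯ D E.
The 2nd scale degree is G and the scale degree 5 is C♯.
From G to C♯: 6 semitones over a fourth = augmented.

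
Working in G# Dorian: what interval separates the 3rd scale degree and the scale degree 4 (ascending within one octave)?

The scale runs G# A# B C# D# E# F#.
The 3rd scale degree is B and the 4th scale degree is C#.
B up to C# spans 2 letter names and 2 semitones — a major second.

M2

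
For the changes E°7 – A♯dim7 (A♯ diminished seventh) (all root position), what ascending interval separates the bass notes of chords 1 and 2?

augmented fourth

The roots are E and A♯.
E up to A♯ is 6 semitones, a half step wider than a perfect fourth, so the interval is augmented.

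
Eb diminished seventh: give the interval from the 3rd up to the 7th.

Eb°7 (Eb diminished seventh): Eb, Gb, Bbb, Dbb.
3rd = Gb; 7th = Dbb.
Gb up to Dbb is 6 semitones, a half step narrower than a perfect fifth, so the interval is diminished.

d5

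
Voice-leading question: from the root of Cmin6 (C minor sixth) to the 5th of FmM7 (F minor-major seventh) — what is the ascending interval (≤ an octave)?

The root of Cmin6 (C minor sixth) is C; the 5th of FmM7 (F minor-major seventh) is C.
From C to C is 0 semitones, exactly the perfect unison.

perfect 1st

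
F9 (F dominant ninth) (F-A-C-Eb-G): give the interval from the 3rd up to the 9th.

minor seventh

The 3rd is A and the 9th is G.
From A to G: 10 semitones over a seventh = minor.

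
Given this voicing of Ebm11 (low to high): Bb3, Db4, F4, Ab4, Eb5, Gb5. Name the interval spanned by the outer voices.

The outer voices are Bb3 and Gb5.
Bb up to Gb is 20 semitones, a half step narrower than a major thirteenth, so the interval is minor.

minor thirteenth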